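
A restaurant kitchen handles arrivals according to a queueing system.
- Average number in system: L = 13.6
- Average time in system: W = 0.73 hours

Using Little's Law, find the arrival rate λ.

Little's Law: L = λW, so λ = L/W
λ = 13.6/0.73 = 18.6301 orders/hour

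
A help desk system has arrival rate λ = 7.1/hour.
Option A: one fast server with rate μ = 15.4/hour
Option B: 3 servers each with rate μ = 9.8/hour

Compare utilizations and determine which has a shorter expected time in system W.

Option A: single server μ = 15.4 (M/M/1)
  ρ_A = 7.1/15.4 = 0.4610
  W_A = 1/(μ-λ) = 1/(15.4-7.1) = 1/8.30 = 0.1205

Option B: 3 servers μ = 9.8 (M/M/3)
  ρ_B = λ/(cμ) = 7.1/(3×9.8) = 0.2415
  Offered load a = λ/μ = cρ = 7.1/9.8 = 0.7245
  P₀ = [ Σₙ₌₀^2 aⁿ/n! + a^3/(3!(1-ρ)) ]⁻¹
  Σ = a^0/0! + a^1/1! + a^2/2! = 1.0000 + 0.7245 + 0.2624 = 1.9869
  a^3/(3!(1-ρ)) = 0.3803/(6 × 0.7585) = 0.08356
  P₀ = 1/(1.9869 + 0.08356) = 0.4830
  Lq = P₀·a^3·ρ / (3!(1-ρ)²) = 0.4830 × 0.3803 × 0.2415 / (6 × 0.5753) = 0.01285
  Wq_B = Lq/λ = 0.01284897/7.1 = 0.00180971
  W_B = Wq_B + 1/μ = 0.00180971 + 0.102041 = 0.1039

Since W_B = 0.1039 < W_A = 0.1205, Option B (multiple servers) has the shorter time in system.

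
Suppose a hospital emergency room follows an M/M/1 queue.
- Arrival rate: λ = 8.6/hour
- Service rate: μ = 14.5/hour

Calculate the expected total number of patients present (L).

ρ = λ/μ = 8.6/14.5 = 0.5931
For M/M/1: L = λ/(μ-λ)
L = 8.6/(14.5-8.6) = 8.6/5.90
L = 1.4576 patients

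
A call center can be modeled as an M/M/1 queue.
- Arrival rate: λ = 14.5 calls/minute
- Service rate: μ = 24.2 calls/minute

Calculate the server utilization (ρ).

Server utilization: ρ = λ/μ
ρ = 14.5/24.2 = 0.5992
The server is busy 59.92% of the time.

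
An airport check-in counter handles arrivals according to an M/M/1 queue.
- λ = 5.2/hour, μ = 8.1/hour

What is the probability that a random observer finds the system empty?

ρ = λ/μ = 5.2/8.1 = 0.6420
P(0) = 1 - ρ = 1 - 0.6420 = 0.3580
The server is idle 35.80% of the time.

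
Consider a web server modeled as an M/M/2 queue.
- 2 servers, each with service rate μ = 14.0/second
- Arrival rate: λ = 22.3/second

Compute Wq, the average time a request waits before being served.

Traffic intensity: ρ = λ/(cμ) = 22.3/(2×14.0) = 0.7964
Since ρ = 0.7964 < 1, system is stable.
Offered load a = λ/μ = cρ = 22.3/14.0 = 1.5929
P₀ = [ Σₙ₌₀^1 aⁿ/n! + a^2/(2!(1-ρ)) ]⁻¹
Σ = a^0/0! + a^1/1! = 1.0000 + 1.5929 = 2.5929
a^2/(2!(1-ρ)) = 2.53719/(2 × 0.203571) = 6.2317
P₀ = 1/(2.5929 + 6.2317) = 0.1133
Lq = P₀·a^2·ρ / (2!(1-ρ)²) = 0.11332 × 2.5372 × 0.79643 / (2 × 0.041441) = 2.7628
Wq = Lq/λ = 2.7628/22.3 = 0.1239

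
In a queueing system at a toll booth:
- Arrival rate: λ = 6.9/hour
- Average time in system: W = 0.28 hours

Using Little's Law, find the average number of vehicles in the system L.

Little's Law: L = λW
L = 6.9 × 0.28 = 1.9320 vehicles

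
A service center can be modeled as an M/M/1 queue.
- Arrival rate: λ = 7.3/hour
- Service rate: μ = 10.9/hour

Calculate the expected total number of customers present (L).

ρ = λ/μ = 7.3/10.9 = 0.6697
For M/M/1: L = λ/(μ-λ)
L = 7.3/(10.9-7.3) = 7.3/3.60
L = 2.0278 customers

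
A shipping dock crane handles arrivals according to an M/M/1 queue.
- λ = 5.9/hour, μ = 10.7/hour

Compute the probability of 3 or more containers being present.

ρ = λ/μ = 5.9/10.7 = 0.551402
P(N ≥ n) = ρⁿ
P(N ≥ 3) = 0.551402^3
P(N ≥ 3) = 0.1677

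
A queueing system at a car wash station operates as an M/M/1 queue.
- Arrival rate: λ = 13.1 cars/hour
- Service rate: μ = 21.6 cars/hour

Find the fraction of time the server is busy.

Server utilization: ρ = λ/μ
ρ = 13.1/21.6 = 0.6065
The server is busy 60.65% of the time.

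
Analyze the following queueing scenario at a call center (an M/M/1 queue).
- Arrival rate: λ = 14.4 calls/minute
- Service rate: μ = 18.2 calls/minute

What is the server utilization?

Server utilization: ρ = λ/μ
ρ = 14.4/18.2 = 0.7912
The server is busy 79.12% of the time.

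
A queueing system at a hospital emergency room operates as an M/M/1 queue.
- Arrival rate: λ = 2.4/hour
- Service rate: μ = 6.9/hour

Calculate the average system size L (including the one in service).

ρ = λ/μ = 2.4/6.9 = 0.3478
For M/M/1: L = λ/(μ-λ)
L = 2.4/(6.9-2.4) = 2.4/4.50
L = 0.5333 patients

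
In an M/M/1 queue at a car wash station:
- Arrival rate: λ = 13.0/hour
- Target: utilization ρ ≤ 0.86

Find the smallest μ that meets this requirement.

ρ = λ/μ, so μ = λ/ρ
μ ≥ 13.0/0.86 = 15.1163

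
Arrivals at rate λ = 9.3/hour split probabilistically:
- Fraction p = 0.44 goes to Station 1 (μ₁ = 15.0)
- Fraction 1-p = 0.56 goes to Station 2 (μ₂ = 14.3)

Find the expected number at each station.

Effective rates: λ₁ = 9.3×0.44 = 4.092, λ₂ = 9.3×0.56 = 5.208
Station 1: ρ₁ = 4.092/15.0 = 0.2728, L₁ = ρ₁/(1-ρ₁) = 0.2728/(1-0.2728) = 0.3751
Station 2: ρ₂ = 5.208/14.3 = 0.3642, L₂ = ρ₂/(1-ρ₂) = 0.3642/(1-0.3642) = 0.5728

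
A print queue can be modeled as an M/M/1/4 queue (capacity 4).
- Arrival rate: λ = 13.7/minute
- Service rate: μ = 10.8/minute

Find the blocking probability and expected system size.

ρ = λ/μ = 13.7/10.8 = 1.2685
P₀ = (1-ρ)/(1-ρ^(K+1)) = (1-1.2685)/(1-1.2685^5) = -0.2685/-2.2844 = 0.1175
P_K = P₀×ρ^K = 0.11754 × 1.2685^4 = 0.11754 × 2.5892 = 0.3043
Blocking probability P_4 = 0.3043 (30.43%)
L = ρ[1 - (K+1)ρ^K + Kρ^(K+1)] / [(1-ρ)(1-ρ^(K+1))]
L = 1.2685 × (1 - 5×2.5892 + 4×3.2844) / ((1 - 1.2685) × (1 - 3.2844)) = 2.4644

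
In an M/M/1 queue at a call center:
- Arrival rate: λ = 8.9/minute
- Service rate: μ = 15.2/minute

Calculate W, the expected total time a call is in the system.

First, compute utilization: ρ = λ/μ = 8.9/15.2 = 0.5855
For M/M/1: W = 1/(μ-λ)
W = 1/(15.2-8.9) = 1/6.30
W = 0.1587 minutes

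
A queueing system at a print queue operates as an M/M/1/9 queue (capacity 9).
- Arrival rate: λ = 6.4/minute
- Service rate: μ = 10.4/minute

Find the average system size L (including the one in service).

ρ = λ/μ = 6.4/10.4 = 0.61538
P₀ = (1-ρ)/(1-ρ^(K+1)) = (1-0.61538)/(1-0.61538^10) = 0.3846/0.9922 = 0.3876
P_K = P₀×ρ^K = 0.38764 × 0.61538^9 = 0.38764 × 0.012656 = 0.004906
L = ρ[1 - (K+1)ρ^K + Kρ^(K+1)] / [(1-ρ)(1-ρ^(K+1))]
L = 0.61538 × (1 - 10×0.012656 + 9×0.0077881) / ((1 - 0.61538) × (1 - 0.0077881)) = 1.5215 jobs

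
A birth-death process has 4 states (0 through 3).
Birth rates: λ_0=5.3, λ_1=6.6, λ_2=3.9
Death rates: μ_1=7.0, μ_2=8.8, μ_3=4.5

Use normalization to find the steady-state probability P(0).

Ratios P(n)/P(0) = (λ₀···λₙ₋₁)/(μ₁···μₙ):
P(1)/P(0) = (5.3)/(7.0) = 0.7571
P(2)/P(0) = (5.3×6.6)/(7.0×8.8) = 0.5679
P(3)/P(0) = (5.3×6.6×3.9)/(7.0×8.8×4.5) = 0.4921

Normalization: ∑ P(n) = 1
P(0) × (1.0000 + 0.7571 + 0.5679 + 0.4921) = 1
P(0) × 2.8171 = 1
P(0) = 1/2.8171 = 0.3550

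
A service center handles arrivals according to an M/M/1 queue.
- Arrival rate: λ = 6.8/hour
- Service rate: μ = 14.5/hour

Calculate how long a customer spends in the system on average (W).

First, compute utilization: ρ = λ/μ = 6.8/14.5 = 0.4690
For M/M/1: W = 1/(μ-λ)
W = 1/(14.5-6.8) = 1/7.70
W = 0.1299 hours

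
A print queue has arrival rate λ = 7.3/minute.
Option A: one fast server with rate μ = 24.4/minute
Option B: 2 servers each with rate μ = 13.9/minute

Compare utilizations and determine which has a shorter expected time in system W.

Option A: single server μ = 24.4 (M/M/1)
  ρ_A = 7.3/24.4 = 0.2992
  W_A = 1/(μ-λ) = 1/(24.4-7.3) = 1/17.10 = 0.05848

Option B: 2 servers μ = 13.9 (M/M/2)
  ρ_B = λ/(cμ) = 7.3/(2×13.9) = 0.2626
  Offered load a = λ/μ = cρ = 7.3/13.9 = 0.5252
  P₀ = [ Σₙ₌₀^1 aⁿ/n! + a^2/(2!(1-ρ)) ]⁻¹
  Σ = a^0/0! + a^1/1! = 1.0000 + 0.5252 = 1.5252
  a^2/(2!(1-ρ)) = 0.2758/(2 × 0.7374) = 0.1870
  P₀ = 1/(1.5252 + 0.1870) = 0.5840
  Lq = P₀·a^2·ρ / (2!(1-ρ)²) = 0.5840 × 0.2758 × 0.2626 / (2 × 0.5438) = 0.03889
  Wq_B = Lq/λ = 0.038895/7.3 = 0.005328
  W_B = Wq_B + 1/μ = 0.005328 + 0.07194 = 0.07727

Since W_A = 0.05848 < W_B = 0.07727, Option A (single fast server) has the shorter time in system.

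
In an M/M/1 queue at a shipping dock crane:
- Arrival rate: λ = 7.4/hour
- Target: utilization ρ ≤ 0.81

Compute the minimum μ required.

ρ = λ/μ, so μ = λ/ρ
μ ≥ 7.4/0.81 = 9.1358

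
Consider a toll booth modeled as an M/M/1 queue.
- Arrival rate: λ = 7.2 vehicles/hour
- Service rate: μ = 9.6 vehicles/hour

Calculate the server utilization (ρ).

Server utilization: ρ = λ/μ
ρ = 7.2/9.6 = 0.7500
The server is busy 75.00% of the time.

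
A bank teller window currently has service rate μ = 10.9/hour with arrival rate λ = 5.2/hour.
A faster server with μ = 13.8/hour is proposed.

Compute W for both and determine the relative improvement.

System 1: ρ₁ = 5.2/10.9 = 0.4771, W₁ = 1/(10.9-5.2) = 0.17544
System 2: ρ₂ = 5.2/13.8 = 0.3768, W₂ = 1/(13.8-5.2) = 0.11628
Improvement: (W₁-W₂)/W₁ = (0.17544-0.11628)/0.17544 = 33.72%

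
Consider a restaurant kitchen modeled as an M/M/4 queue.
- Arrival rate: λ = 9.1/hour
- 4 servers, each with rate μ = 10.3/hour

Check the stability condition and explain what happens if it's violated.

Stability requires ρ = λ/(cμ) < 1
ρ = 9.1/(4 × 10.3) = 9.1/41.20 = 0.2209
Since 0.2209 < 1, the system is STABLE.
The servers are busy 22.09% of the time.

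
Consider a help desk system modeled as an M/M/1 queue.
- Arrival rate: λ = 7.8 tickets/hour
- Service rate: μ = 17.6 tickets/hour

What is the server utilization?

Server utilization: ρ = λ/μ
ρ = 7.8/17.6 = 0.4432
The server is busy 44.32% of the time.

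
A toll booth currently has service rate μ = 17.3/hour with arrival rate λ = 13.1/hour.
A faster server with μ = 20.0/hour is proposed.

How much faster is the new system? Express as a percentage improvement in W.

System 1: ρ₁ = 13.1/17.3 = 0.7572, W₁ = 1/(17.3-13.1) = 0.23810
System 2: ρ₂ = 13.1/20.0 = 0.6550, W₂ = 1/(20.0-13.1) = 0.14493
Improvement: (W₁-W₂)/W₁ = (0.23810-0.14493)/0.23810 = 39.13%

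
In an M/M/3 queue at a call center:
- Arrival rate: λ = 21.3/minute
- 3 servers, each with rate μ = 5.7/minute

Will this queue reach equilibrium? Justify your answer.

Stability requires ρ = λ/(cμ) < 1
ρ = 21.3/(3 × 5.7) = 21.3/17.10 = 1.2456
Since 1.2456 ≥ 1, the system is UNSTABLE.
Need c > λ/μ = 21.3/5.7 = 3.74.
Minimum servers needed: c = 4.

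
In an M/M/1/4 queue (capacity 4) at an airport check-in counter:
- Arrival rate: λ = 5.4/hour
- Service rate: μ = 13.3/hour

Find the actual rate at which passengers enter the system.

ρ = λ/μ = 5.4/13.3 = 0.40602
P₀ = (1-ρ)/(1-ρ^(K+1)) = (1-0.40602)/(1-0.40602^5) = 0.5940/0.9890 = 0.6006
P_K = P₀×ρ^K = 0.6006 × 0.40602^4 = 0.6006 × 0.02718 = 0.01632
λ_eff = λ(1-P_K) = 5.4 × (1 - 0.01632) = 5.4 × 0.98368 = 5.3119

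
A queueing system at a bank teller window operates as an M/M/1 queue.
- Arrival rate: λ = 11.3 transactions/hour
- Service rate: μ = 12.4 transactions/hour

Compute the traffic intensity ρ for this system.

Server utilization: ρ = λ/μ
ρ = 11.3/12.4 = 0.9113
The server is busy 91.13% of the time.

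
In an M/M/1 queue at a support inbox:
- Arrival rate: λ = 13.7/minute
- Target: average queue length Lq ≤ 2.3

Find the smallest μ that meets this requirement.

For M/M/1: Lq = λ²/(μ(μ-λ))
Need Lq ≤ 2.3, i.e. μ(μ-λ) ≥ λ²/2.3
μ² - 13.7μ - 187.69/2.3 ≥ 0  →  μ² - 13.7μ - 81.60435 ≥ 0
Quadratic formula (positive root): μ = [λ + √(λ² + 4×81.60435)]/2
Discriminant: 187.69 + 4×81.60435 = 514.1074, √514.1074 = 22.67394
μ ≥ (13.7 + 22.67394)/2 = 18.1870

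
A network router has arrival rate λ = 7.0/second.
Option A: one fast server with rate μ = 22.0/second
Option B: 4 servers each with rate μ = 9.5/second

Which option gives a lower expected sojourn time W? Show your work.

Option A: single server μ = 22.0 (M/M/1)
  ρ_A = 7.0/22.0 = 0.3182
  W_A = 1/(μ-λ) = 1/(22.0-7.0) = 1/15.00 = 0.06667

Option B: 4 servers μ = 9.5 (M/M/4)
  ρ_B = λ/(cμ) = 7.0/(4×9.5) = 0.1842
  Offered load a = λ/μ = cρ = 7.0/9.5 = 0.7368
  P₀ = [ Σₙ₌₀^3 aⁿ/n! + a^4/(4!(1-ρ)) ]⁻¹
  Σ = a^0/0! + a^1/1! + a^2/2! + a^3/3! = 1.0000 + 0.7368 + 0.2715 + 0.06668 = 2.0750
  a^4/(4!(1-ρ)) = 0.2948/(24 × 0.8158) = 0.01506
  P₀ = 1/(2.0750 + 0.01506) = 0.4785
  Lq = P₀·a^4·ρ / (4!(1-ρ)²) = 0.4785 × 0.2948 × 0.1842 / (24 × 0.6655) = 0.001627
  Wq_B = Lq/λ = 0.001627/7.0 = 0.0002324
  W_B = Wq_B + 1/μ = 0.0002324 + 0.1053 = 0.1055

Since W_A = 0.06667 < W_B = 0.1055, Option A (single fast server) has the shorter time in system.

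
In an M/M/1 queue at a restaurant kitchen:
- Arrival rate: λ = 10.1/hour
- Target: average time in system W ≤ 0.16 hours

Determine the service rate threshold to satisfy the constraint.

For M/M/1: W = 1/(μ-λ)
Need W ≤ 0.16, so 1/(μ-λ) ≤ 0.16
μ - λ ≥ 1/0.16 = 6.2500
μ ≥ 10.1 + 6.2500 = 16.3500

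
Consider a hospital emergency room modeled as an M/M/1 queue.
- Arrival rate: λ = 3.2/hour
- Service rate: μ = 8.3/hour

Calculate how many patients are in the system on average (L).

ρ = λ/μ = 3.2/8.3 = 0.3855
For M/M/1: L = λ/(μ-λ)
L = 3.2/(8.3-3.2) = 3.2/5.10
L = 0.6275 patients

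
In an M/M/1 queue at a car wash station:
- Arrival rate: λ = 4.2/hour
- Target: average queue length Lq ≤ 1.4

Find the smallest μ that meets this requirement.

For M/M/1: Lq = λ²/(μ(μ-λ))
Need Lq ≤ 1.4, i.e. μ(μ-λ) ≥ λ²/1.4
μ² - 4.2μ - 17.64/1.4 ≥ 0  →  μ² - 4.2μ - 12.6000 ≥ 0
Quadratic formula (positive root): μ = [λ + √(λ² + 4×12.6000)]/2
Discriminant: 17.64 + 4×12.6000 = 68.0400, √68.0400 = 8.2486
μ ≥ (4.2 + 8.2486)/2 = 6.2243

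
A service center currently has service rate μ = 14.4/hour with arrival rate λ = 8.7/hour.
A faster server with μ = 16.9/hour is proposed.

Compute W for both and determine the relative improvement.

System 1: ρ₁ = 8.7/14.4 = 0.6042, W₁ = 1/(14.4-8.7) = 0.17544
System 2: ρ₂ = 8.7/16.9 = 0.5148, W₂ = 1/(16.9-8.7) = 0.12195
Improvement: (W₁-W₂)/W₁ = (0.17544-0.12195)/0.17544 = 30.49%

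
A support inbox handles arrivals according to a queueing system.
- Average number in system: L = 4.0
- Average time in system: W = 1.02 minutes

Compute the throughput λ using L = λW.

Little's Law: L = λW, so λ = L/W
λ = 4.0/1.02 = 3.9216 emails/minute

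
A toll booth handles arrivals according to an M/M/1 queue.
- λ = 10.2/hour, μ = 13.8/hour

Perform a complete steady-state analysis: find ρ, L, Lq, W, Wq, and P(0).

Step 1: ρ = λ/μ = 10.2/13.8 = 0.7391
Step 2: L = λ/(μ-λ) = 10.2/3.60 = 2.8333
Step 3: Lq = λ²/(μ(μ-λ)) = 104.04/(13.8×3.60) = 2.0942
Step 4: W = 1/(μ-λ) = 1/3.60 = 0.277778
Step 5: Wq = λ/(μ(μ-λ)) = 10.2/(13.8×3.60) = 0.2053
Step 6: P(0) = 1-ρ = 0.2609
Verify: L = λW = 10.2×0.277778 = 2.8333 ✔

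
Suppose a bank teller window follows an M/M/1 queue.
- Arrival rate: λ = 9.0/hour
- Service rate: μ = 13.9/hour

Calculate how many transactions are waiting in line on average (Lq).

ρ = λ/μ = 9.0/13.9 = 0.6475
For M/M/1: Lq = λ²/(μ(μ-λ))
Lq = 81.00/(13.9 × 4.90)
Lq = 1.1893 transactions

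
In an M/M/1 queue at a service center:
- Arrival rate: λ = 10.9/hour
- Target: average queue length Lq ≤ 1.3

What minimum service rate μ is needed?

For M/M/1: Lq = λ²/(μ(μ-λ))
Need Lq ≤ 1.3, i.e. μ(μ-λ) ≥ λ²/1.3
μ² - 10.9μ - 118.81/1.3 ≥ 0  →  μ² - 10.9μ - 91.3923 ≥ 0
Quadratic formula (positive root): μ = [λ + √(λ² + 4×91.3923)]/2
Discriminant: 118.81 + 4×91.3923 = 484.3792, √484.3792 = 22.0086
μ ≥ (10.9 + 22.0086)/2 = 16.4543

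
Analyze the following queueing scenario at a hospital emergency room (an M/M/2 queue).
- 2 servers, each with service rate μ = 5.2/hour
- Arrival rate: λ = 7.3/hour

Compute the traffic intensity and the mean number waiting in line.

Traffic intensity: ρ = λ/(cμ) = 7.3/(2×5.2) = 0.7019
Since ρ = 0.7019 < 1, system is stable.
Offered load a = λ/μ = cρ = 7.3/5.2 = 1.4038
P₀ = [ Σₙ₌₀^1 aⁿ/n! + a^2/(2!(1-ρ)) ]⁻¹
Σ = a^0/0! + a^1/1! = 1.0000 + 1.4038 = 2.4038
a^2/(2!(1-ρ)) = 1.9708/(2 × 0.29808) = 3.3058
P₀ = 1/(2.4038 + 3.3058) = 0.1751
Lq = P₀·a^2·ρ / (2!(1-ρ)²) = 0.17514 × 1.9708 × 0.70192 / (2 × 0.088850) = 1.3634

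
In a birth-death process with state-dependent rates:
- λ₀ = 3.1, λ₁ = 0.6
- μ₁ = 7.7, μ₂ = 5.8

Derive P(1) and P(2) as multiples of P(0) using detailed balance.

Balance equations:
State 0: λ₀P₀ = μ₁P₁ → P₁ = (λ₀/μ₁)P₀ = (3.1/7.7)P₀ = 0.4026P₀
State 1: P₂ = (λ₀λ₁)/(μ₁μ₂)P₀ = (3.1×0.6)/(7.7×5.8)P₀ = 0.04165P₀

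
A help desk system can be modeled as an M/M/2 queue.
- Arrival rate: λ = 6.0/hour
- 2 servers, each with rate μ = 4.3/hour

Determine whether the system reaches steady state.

Stability requires ρ = λ/(cμ) < 1
ρ = 6.0/(2 × 4.3) = 6.0/8.60 = 0.6977
Since 0.6977 < 1, the system is STABLE.
The servers are busy 69.77% of the time.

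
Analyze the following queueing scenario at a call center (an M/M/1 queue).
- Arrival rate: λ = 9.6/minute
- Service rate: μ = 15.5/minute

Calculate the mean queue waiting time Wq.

First, compute utilization: ρ = λ/μ = 9.6/15.5 = 0.6194
For M/M/1: Wq = λ/(μ(μ-λ))
Wq = 9.6/(15.5 × (15.5-9.6))
Wq = 9.6/(15.5 × 5.90)
Wq = 0.1050 minutes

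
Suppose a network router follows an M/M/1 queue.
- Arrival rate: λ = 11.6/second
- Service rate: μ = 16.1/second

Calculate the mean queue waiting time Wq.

First, compute utilization: ρ = λ/μ = 11.6/16.1 = 0.7205
For M/M/1: Wq = λ/(μ(μ-λ))
Wq = 11.6/(16.1 × (16.1-11.6))
Wq = 11.6/(16.1 × 4.50)
Wq = 0.1601 seconds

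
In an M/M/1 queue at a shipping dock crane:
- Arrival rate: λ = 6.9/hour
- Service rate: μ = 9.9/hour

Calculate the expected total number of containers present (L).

ρ = λ/μ = 6.9/9.9 = 0.6970
For M/M/1: L = λ/(μ-λ)
L = 6.9/(9.9-6.9) = 6.9/3.00
L = 2.3000 containers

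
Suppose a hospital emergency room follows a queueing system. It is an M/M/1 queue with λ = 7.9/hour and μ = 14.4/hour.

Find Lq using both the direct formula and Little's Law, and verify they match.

Method 1 (direct): Lq = λ²/(μ(μ-λ)) = 62.41/(14.4 × 6.50) = 0.6668

Method 2 (Little's Law):
W = 1/(μ-λ) = 1/6.50 = 0.153846
Wq = W - 1/μ = 0.153846 - 0.0694444 = 0.08440
Lq = λWq = 7.9 × 0.08440 = 0.6668 ✔ (matches Method 1)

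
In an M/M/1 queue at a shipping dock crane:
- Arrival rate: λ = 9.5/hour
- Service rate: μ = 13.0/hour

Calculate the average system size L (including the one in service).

ρ = λ/μ = 9.5/13.0 = 0.7308
For M/M/1: L = λ/(μ-λ)
L = 9.5/(13.0-9.5) = 9.5/3.50
L = 2.7143 containers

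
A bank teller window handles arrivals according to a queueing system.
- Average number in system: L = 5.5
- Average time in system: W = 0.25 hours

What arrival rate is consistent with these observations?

Little's Law: L = λW, so λ = L/W
λ = 5.5/0.25 = 22.0000 transactions/hour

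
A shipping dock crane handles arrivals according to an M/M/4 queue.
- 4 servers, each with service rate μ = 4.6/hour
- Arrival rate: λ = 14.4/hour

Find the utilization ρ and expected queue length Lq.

Traffic intensity: ρ = λ/(cμ) = 14.4/(4×4.6) = 0.7826
Since ρ = 0.7826 < 1, system is stable.
Offered load a = λ/μ = cρ = 14.4/4.6 = 3.1304
P₀ = [ Σₙ₌₀^3 aⁿ/n! + a^4/(4!(1-ρ)) ]⁻¹
Σ = a^0/0! + a^1/1! + a^2/2! + a^3/3! = 1.00000 + 3.13043 + 4.89981 + 5.11285 = 14.1431
a^4/(4!(1-ρ)) = 96.03259/(24 × 0.2173913) = 18.4062
P₀ = 1/(14.1431 + 18.4062) = 0.03072
Lq = P₀·a^4·ρ / (4!(1-ρ)²) = 0.030723 × 96.0326 × 0.78261 / (24 × 0.047259) = 2.0358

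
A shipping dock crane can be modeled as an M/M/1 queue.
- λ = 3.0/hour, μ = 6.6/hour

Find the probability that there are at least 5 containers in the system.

ρ = λ/μ = 3.0/6.6 = 0.45455
P(N ≥ n) = ρⁿ
P(N ≥ 5) = 0.45455^5
P(N ≥ 5) = 0.01940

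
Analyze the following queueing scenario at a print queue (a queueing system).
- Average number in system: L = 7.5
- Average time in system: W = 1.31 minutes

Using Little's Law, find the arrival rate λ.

Little's Law: L = λW, so λ = L/W
λ = 7.5/1.31 = 5.7252 jobs/minute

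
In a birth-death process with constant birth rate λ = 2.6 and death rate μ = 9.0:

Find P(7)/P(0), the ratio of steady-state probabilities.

For constant rates: P(n)/P(0) = (λ/μ)^n
P(7)/P(0) = (2.6/9.0)^7 = 0.28889^7 = 0.0001679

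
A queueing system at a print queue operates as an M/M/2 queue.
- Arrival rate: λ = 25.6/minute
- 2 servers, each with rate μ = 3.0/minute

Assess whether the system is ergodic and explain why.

Stability requires ρ = λ/(cμ) < 1
ρ = 25.6/(2 × 3.0) = 25.6/6.00 = 4.2667
Since 4.2667 ≥ 1, the system is UNSTABLE.
Need c > λ/μ = 25.6/3.0 = 8.53.
Minimum servers needed: c = 9.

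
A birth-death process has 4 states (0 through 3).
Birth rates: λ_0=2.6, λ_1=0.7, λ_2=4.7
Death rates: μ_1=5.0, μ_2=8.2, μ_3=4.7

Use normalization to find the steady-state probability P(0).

Ratios P(n)/P(0) = (λ₀···λₙ₋₁)/(μ₁···μₙ):
P(1)/P(0) = (2.6)/(5.0) = 0.5200
P(2)/P(0) = (2.6×0.7)/(5.0×8.2) = 0.04439
P(3)/P(0) = (2.6×0.7×4.7)/(5.0×8.2×4.7) = 0.04439

Normalization: ∑ P(n) = 1
P(0) × (1.0000 + 0.5200 + 0.04439 + 0.04439) = 1
P(0) × 1.6088 = 1
P(0) = 1/1.6088 = 0.6216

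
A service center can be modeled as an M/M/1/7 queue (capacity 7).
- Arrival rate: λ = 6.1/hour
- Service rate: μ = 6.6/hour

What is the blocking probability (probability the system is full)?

ρ = λ/μ = 6.1/6.6 = 0.924242
P₀ = (1-ρ)/(1-ρ^(K+1)) = (1-0.924242)/(1-0.924242^8) = 0.075758/0.46754 = 0.1620
P_K = P₀×ρ^K = 0.16203 × 0.924242^7 = 0.16203 × 0.57610 = 0.09335
Blocking probability = 9.33%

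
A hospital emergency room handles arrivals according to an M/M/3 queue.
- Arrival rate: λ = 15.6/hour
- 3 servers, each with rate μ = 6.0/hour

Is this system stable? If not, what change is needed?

Stability requires ρ = λ/(cμ) < 1
ρ = 15.6/(3 × 6.0) = 15.6/18.00 = 0.8667
Since 0.8667 < 1, the system is STABLE.
The servers are busy 86.67% of the time.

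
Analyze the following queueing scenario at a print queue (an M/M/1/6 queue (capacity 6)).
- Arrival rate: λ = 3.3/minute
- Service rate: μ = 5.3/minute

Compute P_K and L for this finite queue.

ρ = λ/μ = 3.3/5.3 = 0.62264
P₀ = (1-ρ)/(1-ρ^(K+1)) = (1-0.62264)/(1-0.62264^7) = 0.3774/0.9637 = 0.3916
P_K = P₀×ρ^K = 0.3916 × 0.62264^6 = 0.3916 × 0.05827 = 0.02282
Blocking probability P_6 = 0.02282 (2.28%)
L = ρ[1 - (K+1)ρ^K + Kρ^(K+1)] / [(1-ρ)(1-ρ^(K+1))]
L = 0.62264 × (1 - 7×0.058267 + 6×0.036279) / ((1 - 0.62264) × (1 - 0.036279)) = 1.3865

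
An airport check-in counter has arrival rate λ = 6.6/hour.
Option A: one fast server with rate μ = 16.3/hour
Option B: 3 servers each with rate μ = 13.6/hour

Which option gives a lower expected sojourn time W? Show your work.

Option A: single server μ = 16.3 (M/M/1)
  ρ_A = 6.6/16.3 = 0.4049
  W_A = 1/(μ-λ) = 1/(16.3-6.6) = 1/9.70 = 0.1031

Option B: 3 servers μ = 13.6 (M/M/3)
  ρ_B = λ/(cμ) = 6.6/(3×13.6) = 0.1618
  Offered load a = λ/μ = cρ = 6.6/13.6 = 0.4853
  P₀ = [ Σₙ₌₀^2 aⁿ/n! + a^3/(3!(1-ρ)) ]⁻¹
  Σ = a^0/0! + a^1/1! + a^2/2! = 1.00000 + 0.485294 + 0.117755 = 1.6030
  a^3/(3!(1-ρ)) = 0.11429/(6 × 0.83824) = 0.02272
  P₀ = 1/(1.6030 + 0.02272) = 0.6151
  Lq = P₀·a^3·ρ / (3!(1-ρ)²) = 0.61509 × 0.11429 × 0.16176 / (6 × 0.70264) = 0.002697
  Wq_B = Lq/λ = 0.0026975/6.6 = 0.0004087
  W_B = Wq_B + 1/μ = 0.0004087 + 0.07353 = 0.07394

Since W_B = 0.07394 < W_A = 0.1031, Option B (multiple servers) has the shorter time in system.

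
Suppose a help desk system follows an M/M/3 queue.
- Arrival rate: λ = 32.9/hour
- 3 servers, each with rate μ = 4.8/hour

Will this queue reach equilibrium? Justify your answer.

Stability requires ρ = λ/(cμ) < 1
ρ = 32.9/(3 × 4.8) = 32.9/14.40 = 2.2847
Since 2.2847 ≥ 1, the system is UNSTABLE.
Need c > λ/μ = 32.9/4.8 = 6.85.
Minimum servers needed: c = 7.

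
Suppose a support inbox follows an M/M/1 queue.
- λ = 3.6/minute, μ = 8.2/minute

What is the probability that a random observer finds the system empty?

ρ = λ/μ = 3.6/8.2 = 0.4390
P(0) = 1 - ρ = 1 - 0.4390 = 0.5610
The server is idle 56.10% of the time.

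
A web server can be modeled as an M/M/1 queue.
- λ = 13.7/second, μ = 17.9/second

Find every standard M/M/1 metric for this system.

Step 1: ρ = λ/μ = 13.7/17.9 = 0.7654
Step 2: L = λ/(μ-λ) = 13.7/4.20 = 3.2619
Step 3: Lq = λ²/(μ(μ-λ)) = 187.69/(17.9×4.20) = 2.4965
Step 4: W = 1/(μ-λ) = 1/4.20 = 0.238095
Step 5: Wq = λ/(μ(μ-λ)) = 13.7/(17.9×4.20) = 0.1822
Step 6: P(0) = 1-ρ = 0.2346
Verify: L = λW = 13.7×0.238095 = 3.2619 ✔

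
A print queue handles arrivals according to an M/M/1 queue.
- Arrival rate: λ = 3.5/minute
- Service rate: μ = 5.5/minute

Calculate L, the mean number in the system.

ρ = λ/μ = 3.5/5.5 = 0.6364
For M/M/1: L = λ/(μ-λ)
L = 3.5/(5.5-3.5) = 3.5/2.00
L = 1.7500 jobs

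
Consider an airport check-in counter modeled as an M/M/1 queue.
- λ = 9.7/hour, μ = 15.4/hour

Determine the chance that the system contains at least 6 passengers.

ρ = λ/μ = 9.7/15.4 = 0.62987
P(N ≥ n) = ρⁿ
P(N ≥ 6) = 0.62987^6
P(N ≥ 6) = 0.06245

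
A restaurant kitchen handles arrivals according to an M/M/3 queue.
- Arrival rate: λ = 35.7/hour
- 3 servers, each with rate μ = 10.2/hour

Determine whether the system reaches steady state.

Stability requires ρ = λ/(cμ) < 1
ρ = 35.7/(3 × 10.2) = 35.7/30.60 = 1.1667
Since 1.1667 ≥ 1, the system is UNSTABLE.
Need c > λ/μ = 35.7/10.2 = 3.50.
Minimum servers needed: c = 4.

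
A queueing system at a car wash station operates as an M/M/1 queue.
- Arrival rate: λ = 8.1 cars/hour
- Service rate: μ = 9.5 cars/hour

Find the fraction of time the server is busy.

Server utilization: ρ = λ/μ
ρ = 8.1/9.5 = 0.8526
The server is busy 85.26% of the time.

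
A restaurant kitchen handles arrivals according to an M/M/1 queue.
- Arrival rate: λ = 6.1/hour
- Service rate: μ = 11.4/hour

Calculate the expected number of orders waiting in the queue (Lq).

ρ = λ/μ = 6.1/11.4 = 0.5351
For M/M/1: Lq = λ²/(μ(μ-λ))
Lq = 37.21/(11.4 × 5.30)
Lq = 0.6159 orders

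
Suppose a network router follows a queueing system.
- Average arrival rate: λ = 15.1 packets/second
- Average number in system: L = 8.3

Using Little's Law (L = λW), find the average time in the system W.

Little's Law: L = λW, so W = L/λ
W = 8.3/15.1 = 0.5497 seconds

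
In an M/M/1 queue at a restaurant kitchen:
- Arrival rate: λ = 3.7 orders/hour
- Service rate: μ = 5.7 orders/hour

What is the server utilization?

Server utilization: ρ = λ/μ
ρ = 3.7/5.7 = 0.6491
The server is busy 64.91% of the time.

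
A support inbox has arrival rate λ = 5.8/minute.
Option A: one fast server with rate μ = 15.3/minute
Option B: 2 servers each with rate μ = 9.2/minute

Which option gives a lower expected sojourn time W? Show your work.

Option A: single server μ = 15.3 (M/M/1)
  ρ_A = 5.8/15.3 = 0.3791
  W_A = 1/(μ-λ) = 1/(15.3-5.8) = 1/9.50 = 0.1053

Option B: 2 servers μ = 9.2 (M/M/2)
  ρ_B = λ/(cμ) = 5.8/(2×9.2) = 0.3152
  Offered load a = λ/μ = cρ = 5.8/9.2 = 0.6304
  P₀ = [ Σₙ₌₀^1 aⁿ/n! + a^2/(2!(1-ρ)) ]⁻¹
  Σ = a^0/0! + a^1/1! = 1.0000 + 0.6304 = 1.6304
  a^2/(2!(1-ρ)) = 0.3974/(2 × 0.6848) = 0.2902
  P₀ = 1/(1.6304 + 0.2902) = 0.5207
  Lq = P₀·a^2·ρ / (2!(1-ρ)²) = 0.5207 × 0.3974 × 0.3152 / (2 × 0.4689) = 0.06955
  Wq_B = Lq/λ = 0.06955/5.8 = 0.01199
  W_B = Wq_B + 1/μ = 0.01199 + 0.1087 = 0.1207

Since W_A = 0.1053 < W_B = 0.1207, Option A (single fast server) has the shorter time in system.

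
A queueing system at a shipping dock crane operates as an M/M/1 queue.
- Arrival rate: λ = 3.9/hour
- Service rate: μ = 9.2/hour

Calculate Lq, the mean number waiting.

ρ = λ/μ = 3.9/9.2 = 0.4239
For M/M/1: Lq = λ²/(μ(μ-λ))
Lq = 15.21/(9.2 × 5.30)
Lq = 0.3119 containers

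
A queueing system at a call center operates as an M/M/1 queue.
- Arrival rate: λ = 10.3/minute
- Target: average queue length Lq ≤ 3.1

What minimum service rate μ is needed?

For M/M/1: Lq = λ²/(μ(μ-λ))
Need Lq ≤ 3.1, i.e. μ(μ-λ) ≥ λ²/3.1
μ² - 10.3μ - 106.09/3.1 ≥ 0  →  μ² - 10.3μ - 34.22258 ≥ 0
Quadratic formula (positive root): μ = [λ + √(λ² + 4×34.22258)]/2
Discriminant: 106.09 + 4×34.22258 = 242.9803, √242.9803 = 15.5878
μ ≥ (10.3 + 15.5878)/2 = 12.9439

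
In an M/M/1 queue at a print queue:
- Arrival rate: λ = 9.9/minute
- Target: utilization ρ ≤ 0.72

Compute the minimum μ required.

ρ = λ/μ, so μ = λ/ρ
μ ≥ 9.9/0.72 = 13.7500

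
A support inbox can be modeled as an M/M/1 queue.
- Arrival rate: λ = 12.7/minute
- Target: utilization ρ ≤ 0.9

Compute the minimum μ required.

ρ = λ/μ, so μ = λ/ρ
μ ≥ 12.7/0.9 = 14.1111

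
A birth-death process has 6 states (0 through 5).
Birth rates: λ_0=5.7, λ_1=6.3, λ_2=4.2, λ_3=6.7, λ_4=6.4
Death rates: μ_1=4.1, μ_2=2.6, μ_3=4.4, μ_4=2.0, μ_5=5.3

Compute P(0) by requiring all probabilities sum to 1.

Ratios P(n)/P(0) = (λ₀···λₙ₋₁)/(μ₁···μₙ):
P(1)/P(0) = (5.7)/(4.1) = 1.3902
P(2)/P(0) = (5.7×6.3)/(4.1×2.6) = 3.3687
P(3)/P(0) = (5.7×6.3×4.2)/(4.1×2.6×4.4) = 3.2155
P(4)/P(0) = (5.7×6.3×4.2×6.7)/(4.1×2.6×4.4×2.0) = 10.7721
P(5)/P(0) = (5.7×6.3×4.2×6.7×6.4)/(4.1×2.6×4.4×2.0×5.3) = 13.0078

Normalization: ∑ P(n) = 1
P(0) × (1.0000 + 1.3902 + 3.3687 + 3.2155 + 10.7721 + 13.0078) = 1
P(0) × 32.7543 = 1
P(0) = 1/32.7543 = 0.03053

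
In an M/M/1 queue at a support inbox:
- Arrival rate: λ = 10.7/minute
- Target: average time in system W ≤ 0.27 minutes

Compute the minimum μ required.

For M/M/1: W = 1/(μ-λ)
Need W ≤ 0.27, so 1/(μ-λ) ≤ 0.27
μ - λ ≥ 1/0.27 = 3.7037
μ ≥ 10.7 + 3.7037 = 14.4037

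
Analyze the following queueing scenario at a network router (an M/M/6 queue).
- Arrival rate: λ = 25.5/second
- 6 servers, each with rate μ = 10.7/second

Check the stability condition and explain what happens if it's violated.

Stability requires ρ = λ/(cμ) < 1
ρ = 25.5/(6 × 10.7) = 25.5/64.20 = 0.3972
Since 0.3972 < 1, the system is STABLE.
The servers are busy 39.72% of the time.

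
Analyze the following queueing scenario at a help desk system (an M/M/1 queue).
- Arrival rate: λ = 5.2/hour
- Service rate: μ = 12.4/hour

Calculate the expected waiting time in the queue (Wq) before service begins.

First, compute utilization: ρ = λ/μ = 5.2/12.4 = 0.4194
For M/M/1: Wq = λ/(μ(μ-λ))
Wq = 5.2/(12.4 × (12.4-5.2))
Wq = 5.2/(12.4 × 7.20)
Wq = 0.05824 hours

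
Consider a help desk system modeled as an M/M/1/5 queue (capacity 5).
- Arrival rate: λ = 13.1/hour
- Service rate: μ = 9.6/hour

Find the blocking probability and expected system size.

ρ = λ/μ = 13.1/9.6 = 1.36458
P₀ = (1-ρ)/(1-ρ^(K+1)) = (1-1.36458)/(1-1.36458^6) = -0.3646/-5.4565 = 0.06682
P_K = P₀×ρ^K = 0.066816 × 1.36458^5 = 0.066816 × 4.7315 = 0.3161
Blocking probability P_5 = 0.3161 (31.61%)
L = ρ[1 - (K+1)ρ^K + Kρ^(K+1)] / [(1-ρ)(1-ρ^(K+1))]
L = 1.36458 × (1 - 6×4.7315 + 5×6.4565) / ((1 - 1.36458) × (1 - 6.4565)) = 3.3567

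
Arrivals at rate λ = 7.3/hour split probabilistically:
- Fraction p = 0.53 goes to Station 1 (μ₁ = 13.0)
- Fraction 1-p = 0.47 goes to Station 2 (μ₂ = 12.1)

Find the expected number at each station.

Effective rates: λ₁ = 7.3×0.53 = 3.869, λ₂ = 7.3×0.47 = 3.431
Station 1: ρ₁ = 3.869/13.0 = 0.2976, L₁ = ρ₁/(1-ρ₁) = 0.2976/(1-0.2976) = 0.4237
Station 2: ρ₂ = 3.431/12.1 = 0.28355, L₂ = ρ₂/(1-ρ₂) = 0.28355/(1-0.28355) = 0.3958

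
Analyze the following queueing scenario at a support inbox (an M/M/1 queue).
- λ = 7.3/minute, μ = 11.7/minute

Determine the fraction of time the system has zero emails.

ρ = λ/μ = 7.3/11.7 = 0.6239
P(0) = 1 - ρ = 1 - 0.6239 = 0.3761
The server is idle 37.61% of the time.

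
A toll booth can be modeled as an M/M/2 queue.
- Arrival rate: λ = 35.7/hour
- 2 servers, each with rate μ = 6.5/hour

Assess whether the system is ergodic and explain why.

Stability requires ρ = λ/(cμ) < 1
ρ = 35.7/(2 × 6.5) = 35.7/13.00 = 2.7462
Since 2.7462 ≥ 1, the system is UNSTABLE.
Need c > λ/μ = 35.7/6.5 = 5.49.
Minimum servers needed: c = 6.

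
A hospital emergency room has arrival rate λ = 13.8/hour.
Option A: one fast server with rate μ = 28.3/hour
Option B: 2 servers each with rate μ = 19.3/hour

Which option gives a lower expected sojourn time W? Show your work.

Option A: single server μ = 28.3 (M/M/1)
  ρ_A = 13.8/28.3 = 0.4876
  W_A = 1/(μ-λ) = 1/(28.3-13.8) = 1/14.50 = 0.06897

Option B: 2 servers μ = 19.3 (M/M/2)
  ρ_B = λ/(cμ) = 13.8/(2×19.3) = 0.3575
  Offered load a = λ/μ = cρ = 13.8/19.3 = 0.7150
  P₀ = [ Σₙ₌₀^1 aⁿ/n! + a^2/(2!(1-ρ)) ]⁻¹
  Σ = a^0/0! + a^1/1! = 1.0000 + 0.7150 = 1.7150
  a^2/(2!(1-ρ)) = 0.5113/(2 × 0.6425) = 0.3979
  P₀ = 1/(1.7150 + 0.3979) = 0.4733
  Lq = P₀·a^2·ρ / (2!(1-ρ)²) = 0.4733 × 0.5113 × 0.3575 / (2 × 0.4128) = 0.1048
  Wq_B = Lq/λ = 0.1047845/13.8 = 0.0075931
  W_B = Wq_B + 1/μ = 0.0075931 + 0.051813 = 0.05941

Since W_B = 0.05941 < W_A = 0.06897, Option B (multiple servers) has the shorter time in system.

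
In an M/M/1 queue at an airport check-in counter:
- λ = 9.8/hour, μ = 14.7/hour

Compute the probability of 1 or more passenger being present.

ρ = λ/μ = 9.8/14.7 = 0.6667
P(N ≥ n) = ρⁿ
P(N ≥ 1) = 0.6667^1
P(N ≥ 1) = 0.6667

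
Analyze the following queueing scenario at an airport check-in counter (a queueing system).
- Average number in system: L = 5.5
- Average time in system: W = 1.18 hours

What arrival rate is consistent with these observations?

Little's Law: L = λW, so λ = L/W
λ = 5.5/1.18 = 4.6610 passengers/hour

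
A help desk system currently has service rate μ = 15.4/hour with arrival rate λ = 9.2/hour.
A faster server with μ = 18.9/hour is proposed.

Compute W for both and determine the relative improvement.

System 1: ρ₁ = 9.2/15.4 = 0.5974, W₁ = 1/(15.4-9.2) = 0.1613
System 2: ρ₂ = 9.2/18.9 = 0.4868, W₂ = 1/(18.9-9.2) = 0.1031
Improvement: (W₁-W₂)/W₁ = (0.1613-0.1031)/0.1613 = 36.08%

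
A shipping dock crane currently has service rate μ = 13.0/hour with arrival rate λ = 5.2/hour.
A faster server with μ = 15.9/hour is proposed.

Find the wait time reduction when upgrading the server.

System 1: ρ₁ = 5.2/13.0 = 0.4000, W₁ = 1/(13.0-5.2) = 0.1282
System 2: ρ₂ = 5.2/15.9 = 0.3270, W₂ = 1/(15.9-5.2) = 0.09346
Improvement: (W₁-W₂)/W₁ = (0.1282-0.09346)/0.1282 = 27.10%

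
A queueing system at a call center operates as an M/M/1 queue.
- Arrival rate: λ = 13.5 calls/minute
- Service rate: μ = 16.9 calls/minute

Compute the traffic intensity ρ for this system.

Server utilization: ρ = λ/μ
ρ = 13.5/16.9 = 0.7988
The server is busy 79.88% of the time.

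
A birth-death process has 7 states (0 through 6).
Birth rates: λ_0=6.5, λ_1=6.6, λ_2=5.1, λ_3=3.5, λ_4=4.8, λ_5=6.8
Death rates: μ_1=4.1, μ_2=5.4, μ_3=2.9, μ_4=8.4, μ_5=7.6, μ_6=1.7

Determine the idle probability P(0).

Ratios P(n)/P(0) = (λ₀···λₙ₋₁)/(μ₁···μₙ):
P(1)/P(0) = (6.5)/(4.1) = 1.5854
P(2)/P(0) = (6.5×6.6)/(4.1×5.4) = 1.9377
P(3)/P(0) = (6.5×6.6×5.1)/(4.1×5.4×2.9) = 3.4076
P(4)/P(0) = (6.5×6.6×5.1×3.5)/(4.1×5.4×2.9×8.4) = 1.4198
P(5)/P(0) = (6.5×6.6×5.1×3.5×4.8)/(4.1×5.4×2.9×8.4×7.6) = 0.8967
P(6)/P(0) = (6.5×6.6×5.1×3.5×4.8×6.8)/(4.1×5.4×2.9×8.4×7.6×1.7) = 3.5870

Normalization: ∑ P(n) = 1
P(0) × (1.0000 + 1.5854 + 1.9377 + 3.4076 + 1.4198 + 0.8967 + 3.5870) = 1
P(0) × 13.8342 = 1
P(0) = 1/13.8342 = 0.07228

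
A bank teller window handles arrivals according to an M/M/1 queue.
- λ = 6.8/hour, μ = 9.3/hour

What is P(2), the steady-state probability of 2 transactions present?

ρ = λ/μ = 6.8/9.3 = 0.7312
P(n) = (1-ρ)ρⁿ
P(2) = (1-0.7312) × 0.7312^2
P(2) = 0.2688 × 0.5347
P(2) = 0.1437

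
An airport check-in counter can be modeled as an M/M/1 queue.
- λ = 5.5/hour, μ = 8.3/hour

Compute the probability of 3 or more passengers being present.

ρ = λ/μ = 5.5/8.3 = 0.6627
P(N ≥ n) = ρⁿ
P(N ≥ 3) = 0.6627^3
P(N ≥ 3) = 0.2910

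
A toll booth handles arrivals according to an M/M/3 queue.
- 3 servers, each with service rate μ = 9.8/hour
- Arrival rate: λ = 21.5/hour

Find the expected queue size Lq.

Traffic intensity: ρ = λ/(cμ) = 21.5/(3×9.8) = 0.7313
Since ρ = 0.7313 < 1, system is stable.
Offered load a = λ/μ = cρ = 21.5/9.8 = 2.1939
P₀ = [ Σₙ₌₀^2 aⁿ/n! + a^3/(3!(1-ρ)) ]⁻¹
Σ = a^0/0! + a^1/1! + a^2/2! = 1.0000 + 2.1939 + 2.4065 = 5.6004
a^3/(3!(1-ρ)) = 10.5593/(6 × 0.268707) = 6.5495
P₀ = 1/(5.6004 + 6.5495) = 0.08231
Lq = P₀·a^3·ρ / (3!(1-ρ)²) = 0.08230523 × 10.55935 × 0.7312925 / (6 × 0.07220371) = 1.4671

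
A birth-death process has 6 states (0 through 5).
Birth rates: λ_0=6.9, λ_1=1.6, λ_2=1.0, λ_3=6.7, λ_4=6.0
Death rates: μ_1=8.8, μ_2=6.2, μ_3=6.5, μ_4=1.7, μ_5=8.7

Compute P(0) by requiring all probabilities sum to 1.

Ratios P(n)/P(0) = (λ₀···λₙ₋₁)/(μ₁···μₙ):
P(1)/P(0) = (6.9)/(8.8) = 0.78409
P(2)/P(0) = (6.9×1.6)/(8.8×6.2) = 0.20235
P(3)/P(0) = (6.9×1.6×1.0)/(8.8×6.2×6.5) = 0.031130
P(4)/P(0) = (6.9×1.6×1.0×6.7)/(8.8×6.2×6.5×1.7) = 0.12269
P(5)/P(0) = (6.9×1.6×1.0×6.7×6.0)/(8.8×6.2×6.5×1.7×8.7) = 0.084613

Normalization: ∑ P(n) = 1
P(0) × (1.0000 + 0.78409 + 0.20235 + 0.031130 + 0.12269 + 0.084613) = 1
P(0) × 2.2249 = 1
P(0) = 1/2.2249 = 0.4495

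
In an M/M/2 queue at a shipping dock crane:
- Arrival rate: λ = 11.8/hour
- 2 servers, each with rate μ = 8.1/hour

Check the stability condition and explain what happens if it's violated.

Stability requires ρ = λ/(cμ) < 1
ρ = 11.8/(2 × 8.1) = 11.8/16.20 = 0.7284
Since 0.7284 < 1, the system is STABLE.
The servers are busy 72.84% of the time.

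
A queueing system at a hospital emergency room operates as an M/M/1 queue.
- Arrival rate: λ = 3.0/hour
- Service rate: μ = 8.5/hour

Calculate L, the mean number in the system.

ρ = λ/μ = 3.0/8.5 = 0.3529
For M/M/1: L = λ/(μ-λ)
L = 3.0/(8.5-3.0) = 3.0/5.50
L = 0.5455 patients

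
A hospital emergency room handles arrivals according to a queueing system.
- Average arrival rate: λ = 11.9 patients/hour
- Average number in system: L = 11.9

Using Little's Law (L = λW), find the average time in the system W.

Little's Law: L = λW, so W = L/λ
W = 11.9/11.9 = 1.0000 hours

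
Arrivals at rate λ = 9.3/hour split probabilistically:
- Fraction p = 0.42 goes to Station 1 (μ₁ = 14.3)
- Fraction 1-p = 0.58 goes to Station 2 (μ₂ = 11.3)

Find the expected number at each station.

Effective rates: λ₁ = 9.3×0.42 = 3.906, λ₂ = 9.3×0.58 = 5.394
Station 1: ρ₁ = 3.906/14.3 = 0.27315, L₁ = ρ₁/(1-ρ₁) = 0.27315/(1-0.27315) = 0.3758
Station 2: ρ₂ = 5.394/11.3 = 0.47735, L₂ = ρ₂/(1-ρ₂) = 0.47735/(1-0.47735) = 0.9133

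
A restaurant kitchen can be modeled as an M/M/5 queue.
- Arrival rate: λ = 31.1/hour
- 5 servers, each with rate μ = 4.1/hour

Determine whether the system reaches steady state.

Stability requires ρ = λ/(cμ) < 1
ρ = 31.1/(5 × 4.1) = 31.1/20.50 = 1.5171
Since 1.5171 ≥ 1, the system is UNSTABLE.
Need c > λ/μ = 31.1/4.1 = 7.59.
Minimum servers needed: c = 8.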